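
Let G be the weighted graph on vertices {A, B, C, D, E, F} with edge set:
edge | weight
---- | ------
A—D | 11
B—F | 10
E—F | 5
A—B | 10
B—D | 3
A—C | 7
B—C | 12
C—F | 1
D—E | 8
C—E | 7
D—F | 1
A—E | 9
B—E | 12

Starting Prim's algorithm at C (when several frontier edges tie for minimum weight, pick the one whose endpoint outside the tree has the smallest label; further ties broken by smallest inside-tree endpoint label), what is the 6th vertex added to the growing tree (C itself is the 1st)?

A

Prim, starting at C.
Step 1: cheapest edge leaving the tree is C—F (1); add F.
Step 2: cheapest edge leaving the tree is D—F (1); add D.
Step 3: cheapest edge leaving the tree is B—D (3); add B.
Step 4: cheapest edge leaving the tree is E—F (5); add E.
Step 5: cheapest edge leaving the tree is A—C (7); add A.
Vertex order: C, F, D, B, E, A. The 6th vertex is A.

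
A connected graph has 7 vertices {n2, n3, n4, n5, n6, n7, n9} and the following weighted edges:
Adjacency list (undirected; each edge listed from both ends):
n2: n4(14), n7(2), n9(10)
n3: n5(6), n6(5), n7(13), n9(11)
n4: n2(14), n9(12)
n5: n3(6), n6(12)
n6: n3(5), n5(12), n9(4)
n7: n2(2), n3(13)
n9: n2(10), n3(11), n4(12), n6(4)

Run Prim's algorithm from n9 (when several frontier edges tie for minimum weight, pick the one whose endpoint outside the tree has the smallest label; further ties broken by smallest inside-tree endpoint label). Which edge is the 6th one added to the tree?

n4-n9

Prim, starting at n9.
Step 1: cheapest edge leaving the tree is n6 n9 (4); add n6.
Step 2: cheapest edge leaving the tree is n3 n6 (5); add n3.
Step 3: cheapest edge leaving the tree is n3 n5 (6); add n5.
Step 4: cheapest edge leaving the tree is n2 n9 (10); add n2.
Step 5: cheapest edge leaving the tree is n2 n7 (2); add n7.
Step 6: cheapest edge leaving the tree is n4 n9 (12); add n4.
The 6th edge added is n4 n9.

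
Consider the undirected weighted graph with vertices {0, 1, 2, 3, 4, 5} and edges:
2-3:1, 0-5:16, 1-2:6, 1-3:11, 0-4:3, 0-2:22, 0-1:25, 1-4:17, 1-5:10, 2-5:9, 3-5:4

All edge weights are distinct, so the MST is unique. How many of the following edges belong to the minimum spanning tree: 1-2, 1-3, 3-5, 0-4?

Sort edges by weight, then run Kruskal:
2-3 (1): add — endpoints in different components.
0-4 (3): add — endpoints in different components.
3-5 (4): add — endpoints in different components.
1-2 (6): add — endpoints in different components.
2-5 (9): skip — 2 and 5 already connected.
1-5 (10): skip — 1 and 5 already connected.
1-3 (11): skip — 1 and 3 already connected.
0-5 (16): add — endpoints in different components.
MST edge set: {2-3, 0-4, 3-5, 1-2, 0-5}.
Of the listed edges, {1-2, 3-5, 0-4} are in the MST → 3.

3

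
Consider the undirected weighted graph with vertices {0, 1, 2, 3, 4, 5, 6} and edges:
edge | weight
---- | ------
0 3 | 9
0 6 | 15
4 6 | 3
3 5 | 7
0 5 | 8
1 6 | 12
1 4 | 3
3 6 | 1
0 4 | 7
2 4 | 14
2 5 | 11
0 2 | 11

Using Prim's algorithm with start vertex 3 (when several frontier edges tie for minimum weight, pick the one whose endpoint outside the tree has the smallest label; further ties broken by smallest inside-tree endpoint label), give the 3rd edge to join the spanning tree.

1-4

Prim's algorithm from 3:
Step 1: cheapest edge leaving the tree is 3 6 (1); add 6.
Step 2: cheapest edge leaving the tree is 4 6 (3); add 4.
Step 3: cheapest edge leaving the tree is 1 4 (3); add 1.
Step 4: cheapest edge leaving the tree is 0 4 (7); add 0.
Step 5: cheapest edge leaving the tree is 3 5 (7); add 5.
Step 6: cheapest edge leaving the tree is 0 2 (11); add 2.
The 3rd edge added is 1 4.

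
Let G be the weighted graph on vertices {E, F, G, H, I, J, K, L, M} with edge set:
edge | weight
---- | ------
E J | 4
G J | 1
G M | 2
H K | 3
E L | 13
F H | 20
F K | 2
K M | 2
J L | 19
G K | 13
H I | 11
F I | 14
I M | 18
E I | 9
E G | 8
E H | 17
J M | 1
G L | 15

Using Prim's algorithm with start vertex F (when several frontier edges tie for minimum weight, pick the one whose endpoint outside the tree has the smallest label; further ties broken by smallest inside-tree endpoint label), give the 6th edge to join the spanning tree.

Grow the tree from F using Prim:
Step 1: cheapest edge leaving the tree is F K (2); add K.
Step 2: cheapest edge leaving the tree is K M (2); add M.
Step 3: cheapest edge leaving the tree is J M (1); add J.
Step 4: cheapest edge leaving the tree is G J (1); add G.
Step 5: cheapest edge leaving the tree is H K (3); add H.
Step 6: cheapest edge leaving the tree is E J (4); add E.
Step 7: cheapest edge leaving the tree is E I (9); add I.
Step 8: cheapest edge leaving the tree is E L (13); add L.
The 6th edge added is E J.

E-J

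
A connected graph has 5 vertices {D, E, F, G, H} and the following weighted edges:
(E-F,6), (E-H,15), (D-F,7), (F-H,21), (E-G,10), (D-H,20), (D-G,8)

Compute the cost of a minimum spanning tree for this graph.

Prim, starting at F.
Step 1: frontier [E-F 6, D-F 7, F-H 21] → take E-F (6); add E.
Step 2: frontier [E-G 10, E-H 15, D-F 7, F-H 21] → take D-F (7); add D.
Step 3: frontier [D-G 8, D-H 20, E-G 10, E-H 15, F-H 21] → take D-G (8); add G.
Step 4: frontier [D-H 20, E-H 15, F-H 21] → take E-H (15); add H.
MST edges: E-F, D-F, D-G, E-H; total weight 6+7+8+15 = 36.

36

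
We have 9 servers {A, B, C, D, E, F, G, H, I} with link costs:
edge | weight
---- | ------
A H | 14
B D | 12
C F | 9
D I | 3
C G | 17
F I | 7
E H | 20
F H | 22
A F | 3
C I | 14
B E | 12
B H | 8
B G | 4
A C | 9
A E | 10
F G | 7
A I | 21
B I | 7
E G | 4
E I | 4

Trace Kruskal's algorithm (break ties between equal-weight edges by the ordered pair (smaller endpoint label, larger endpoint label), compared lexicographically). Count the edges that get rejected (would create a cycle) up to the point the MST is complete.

2

Kruskal's algorithm — process edges by increasing weight (ties by edge label):
A F (3): add — endpoints in different components.
D I (3): add — endpoints in different components.
B G (4): add — endpoints in different components.
E G (4): add — endpoints in different components.
E I (4): add — endpoints in different components.
B I (7): skip — B and I already connected.
F G (7): add — endpoints in different components.
F I (7): skip — F and I already connected.
B H (8): add — endpoints in different components.
A C (9): add — endpoints in different components.
Edges rejected before the tree was complete: 2.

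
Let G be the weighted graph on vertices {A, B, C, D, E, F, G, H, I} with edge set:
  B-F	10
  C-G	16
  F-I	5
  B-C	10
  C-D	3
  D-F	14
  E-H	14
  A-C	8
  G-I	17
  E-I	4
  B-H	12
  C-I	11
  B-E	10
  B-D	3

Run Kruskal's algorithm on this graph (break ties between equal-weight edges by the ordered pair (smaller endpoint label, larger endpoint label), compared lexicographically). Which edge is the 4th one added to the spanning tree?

F-I

Kruskal's algorithm — process edges by increasing weight (ties by edge label):
B-D (3): add — endpoints in different components.
C-D (3): add — endpoints in different components.
E-I (4): add — endpoints in different components.
F-I (5): add — endpoints in different components.
A-C (8): add — endpoints in different components.
B-C (10): skip — B and C already connected.
B-E (10): add — endpoints in different components.
B-F (10): skip — B and F already connected.
C-I (11): skip — C and I already connected.
B-H (12): add — endpoints in different components.
D-F (14): skip — D and F already connected.
E-H (14): skip — E and H already connected.
C-G (16): add — endpoints in different components.
The 4th edge added is F-I.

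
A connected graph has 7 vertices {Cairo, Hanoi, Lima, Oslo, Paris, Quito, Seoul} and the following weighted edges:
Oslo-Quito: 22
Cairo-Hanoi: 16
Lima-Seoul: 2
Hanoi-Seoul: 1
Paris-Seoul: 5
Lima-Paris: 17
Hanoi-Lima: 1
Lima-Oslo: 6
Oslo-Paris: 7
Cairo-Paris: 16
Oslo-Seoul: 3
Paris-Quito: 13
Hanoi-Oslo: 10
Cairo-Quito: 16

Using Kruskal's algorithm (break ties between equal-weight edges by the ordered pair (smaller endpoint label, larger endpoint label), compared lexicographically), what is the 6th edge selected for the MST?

Sort edges by weight, then run Kruskal:
Hanoi-Lima (1): add — endpoints in different components.
Hanoi-Seoul (1): add — endpoints in different components.
Lima-Seoul (2): skip — Lima and Seoul already connected.
Oslo-Seoul (3): add — endpoints in different components.
Paris-Seoul (5): add — endpoints in different components.
Lima-Oslo (6): skip — Lima and Oslo already connected.
Oslo-Paris (7): skip — Oslo and Paris already connected.
Hanoi-Oslo (10): skip — Oslo and Hanoi already connected.
Paris-Quito (13): add — endpoints in different components.
Cairo-Hanoi (16): add — endpoints in different components.
The 6th edge added is Cairo-Hanoi.

Cairo-Hanoi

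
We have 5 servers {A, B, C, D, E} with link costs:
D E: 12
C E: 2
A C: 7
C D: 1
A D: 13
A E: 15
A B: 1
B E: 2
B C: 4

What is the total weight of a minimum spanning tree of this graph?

Grow the tree from B using Prim:
Step 1: frontier [A B 1, B E 2, B C 4] → take A B (1); add A.
Step 2: frontier [A C 7, A D 13, A E 15, B E 2, B C 4] → take B E (2); add E.
Step 3: frontier [A C 7, A D 13, B C 4, C E 2, D E 12] → take C E (2); add C.
Step 4: frontier [A D 13, C D 1, D E 12] → take C D (1); add D.
MST edges: A B, B E, C E, C D; total weight 1+2+2+1 = 6.

6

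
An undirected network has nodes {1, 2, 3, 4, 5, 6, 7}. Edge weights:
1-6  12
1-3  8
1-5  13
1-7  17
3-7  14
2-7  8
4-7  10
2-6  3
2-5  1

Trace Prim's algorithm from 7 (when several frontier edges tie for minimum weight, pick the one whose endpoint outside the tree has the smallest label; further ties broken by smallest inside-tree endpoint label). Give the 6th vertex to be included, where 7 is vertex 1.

Prim's algorithm from 7:
Step 1: cheapest edge leaving the tree is 2-7 (8); add 2.
Step 2: cheapest edge leaving the tree is 2-5 (1); add 5.
Step 3: cheapest edge leaving the tree is 2-6 (3); add 6.
Step 4: cheapest edge leaving the tree is 4-7 (10); add 4.
Step 5: cheapest edge leaving the tree is 1-6 (12); add 1.
Step 6: cheapest edge leaving the tree is 1-3 (8); add 3.
Vertex order: 7, 2, 5, 6, 4, 1, 3. The 6th vertex is 1.

1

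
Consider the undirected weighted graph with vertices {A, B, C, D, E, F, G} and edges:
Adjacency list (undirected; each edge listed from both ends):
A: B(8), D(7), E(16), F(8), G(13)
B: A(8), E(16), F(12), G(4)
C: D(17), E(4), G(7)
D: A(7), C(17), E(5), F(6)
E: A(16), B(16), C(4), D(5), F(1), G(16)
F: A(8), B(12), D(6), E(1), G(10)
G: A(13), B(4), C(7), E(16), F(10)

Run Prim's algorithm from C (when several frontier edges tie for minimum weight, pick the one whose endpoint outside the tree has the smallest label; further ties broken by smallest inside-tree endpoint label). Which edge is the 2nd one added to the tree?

E-F

Prim's algorithm from C:
Step 1: cheapest edge leaving the tree is C-E (4); add E.
Step 2: cheapest edge leaving the tree is E-F (1); add F.
Step 3: cheapest edge leaving the tree is D-E (5); add D.
Step 4: cheapest edge leaving the tree is A-D (7); add A.
Step 5: cheapest edge leaving the tree is C-G (7); add G.
Step 6: cheapest edge leaving the tree is B-G (4); add B.
The 2nd edge added is E-F.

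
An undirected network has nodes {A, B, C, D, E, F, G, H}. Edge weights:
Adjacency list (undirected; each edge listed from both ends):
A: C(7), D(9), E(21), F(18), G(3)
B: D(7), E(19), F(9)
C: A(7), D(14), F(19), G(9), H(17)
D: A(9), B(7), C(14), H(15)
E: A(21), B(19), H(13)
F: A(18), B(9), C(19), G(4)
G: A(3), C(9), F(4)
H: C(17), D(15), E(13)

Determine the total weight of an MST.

Prim's algorithm from E:
Step 1: cheapest edge leaving the tree is E—H (13); add H.
Step 2: cheapest edge leaving the tree is D—H (15); add D.
Step 3: cheapest edge leaving the tree is B—D (7); add B.
Step 4: cheapest edge leaving the tree is A—D (9); add A.
Step 5: cheapest edge leaving the tree is A—G (3); add G.
Step 6: cheapest edge leaving the tree is F—G (4); add F.
Step 7: cheapest edge leaving the tree is A—C (7); add C.
MST edges: E—H, D—H, B—D, A—D, A—G, F—G, A—C; total weight 13+15+7+9+3+4+7 = 58.

58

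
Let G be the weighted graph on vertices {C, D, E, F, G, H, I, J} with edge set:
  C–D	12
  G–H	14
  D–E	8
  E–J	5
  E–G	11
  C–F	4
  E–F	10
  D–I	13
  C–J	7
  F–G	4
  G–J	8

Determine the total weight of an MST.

Sort edges by weight, then run Kruskal:
C–F (4): add — endpoints in different components.
F–G (4): add — endpoints in different components.
E–J (5): add — endpoints in different components.
C–J (7): add — endpoints in different components.
D–E (8): add — endpoints in different components.
G–J (8): skip — G and J already connected.
E–F (10): skip — E and F already connected.
E–G (11): skip — E and G already connected.
C–D (12): skip — C and D already connected.
D–I (13): add — endpoints in different components.
G–H (14): add — endpoints in different components.
MST edges: C–F, F–G, E–J, C–J, D–E, D–I, G–H; total weight 4+4+5+7+8+13+14 = 55.

55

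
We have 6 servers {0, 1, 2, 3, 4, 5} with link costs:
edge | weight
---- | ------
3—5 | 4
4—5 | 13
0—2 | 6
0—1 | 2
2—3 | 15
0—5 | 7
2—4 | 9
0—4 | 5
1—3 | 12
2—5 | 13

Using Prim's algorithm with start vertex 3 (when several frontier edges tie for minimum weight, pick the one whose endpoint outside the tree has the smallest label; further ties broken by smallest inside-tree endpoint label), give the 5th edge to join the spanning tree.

Prim's algorithm from 3:
Step 1: frontier [3—5 4, 1—3 12, 2—3 15] → take 3—5 (4); add 5.
Step 2: frontier [1—3 12, 2—3 15, 0—5 7, 2—5 13, 4—5 13] → take 0—5 (7); add 0.
Step 3: frontier [0—1 2, 0—4 5, 0—2 6, 1—3 12, 2—3 15, 2—5 13, 4—5 13] → take 0—1 (2); add 1.
Step 4: frontier [0—4 5, 0—2 6, 2—3 15, 2—5 13, 4—5 13] → take 0—4 (5); add 4.
Step 5: frontier [0—2 6, 2—3 15, 2—4 9, 2—5 13] → take 0—2 (6); add 2.
The 5th edge added is 0—2.

0-2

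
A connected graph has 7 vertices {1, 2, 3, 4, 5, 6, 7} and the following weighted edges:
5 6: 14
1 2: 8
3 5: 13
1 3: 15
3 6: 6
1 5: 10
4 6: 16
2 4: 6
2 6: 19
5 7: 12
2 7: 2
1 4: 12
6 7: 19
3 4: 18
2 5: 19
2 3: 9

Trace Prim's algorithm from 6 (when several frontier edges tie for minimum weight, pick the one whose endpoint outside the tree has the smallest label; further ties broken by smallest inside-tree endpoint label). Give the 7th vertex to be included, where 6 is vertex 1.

5

Prim's algorithm from 6:
Step 1: cheapest edge leaving the tree is 3 6 (6); add 3.
Step 2: cheapest edge leaving the tree is 2 3 (9); add 2.
Step 3: cheapest edge leaving the tree is 2 7 (2); add 7.
Step 4: cheapest edge leaving the tree is 2 4 (6); add 4.
Step 5: cheapest edge leaving the tree is 1 2 (8); add 1.
Step 6: cheapest edge leaving the tree is 1 5 (10); add 5.
Vertex order: 6, 3, 2, 7, 4, 1, 5. The 7th vertex is 5.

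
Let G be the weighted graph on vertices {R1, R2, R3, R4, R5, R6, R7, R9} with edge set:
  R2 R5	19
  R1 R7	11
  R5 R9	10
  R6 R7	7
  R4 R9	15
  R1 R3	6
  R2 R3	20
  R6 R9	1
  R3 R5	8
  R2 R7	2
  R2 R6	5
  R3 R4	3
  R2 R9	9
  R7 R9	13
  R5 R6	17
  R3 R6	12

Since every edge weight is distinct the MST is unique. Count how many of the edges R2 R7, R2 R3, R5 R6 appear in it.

Sort edges by weight, then run Kruskal:
R6 R9 (1): add — endpoints in different components.
R2 R7 (2): add — endpoints in different components.
R3 R4 (3): add — endpoints in different components.
R2 R6 (5): add — endpoints in different components.
R1 R3 (6): add — endpoints in different components.
R6 R7 (7): skip — R6 and R7 already connected.
R3 R5 (8): add — endpoints in different components.
R2 R9 (9): skip — R2 and R9 already connected.
R5 R9 (10): add — endpoints in different components.
MST edge set: {R6 R9, R2 R7, R3 R4, R2 R6, R1 R3, R3 R5, R5 R9}.
Of the listed edges, {R2 R7} are in the MST → 1.

1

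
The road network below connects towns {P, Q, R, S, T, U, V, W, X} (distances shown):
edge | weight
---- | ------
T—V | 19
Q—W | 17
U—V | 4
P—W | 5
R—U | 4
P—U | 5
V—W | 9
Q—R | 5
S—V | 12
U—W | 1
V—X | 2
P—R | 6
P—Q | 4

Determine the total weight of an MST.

51

Prim, starting at T.
Step 1: cheapest edge leaving the tree is T—V (19); add V.
Step 2: cheapest edge leaving the tree is V—X (2); add X.
Step 3: cheapest edge leaving the tree is U—V (4); add U.
Step 4: cheapest edge leaving the tree is U—W (1); add W.
Step 5: cheapest edge leaving the tree is R—U (4); add R.
Step 6: cheapest edge leaving the tree is P—U (5); add P.
Step 7: cheapest edge leaving the tree is P—Q (4); add Q.
Step 8: cheapest edge leaving the tree is S—V (12); add S.
MST edges: T—V, V—X, U—V, U—W, R—U, P—U, P—Q, S—V; total weight 19+2+4+1+4+5+4+12 = 51.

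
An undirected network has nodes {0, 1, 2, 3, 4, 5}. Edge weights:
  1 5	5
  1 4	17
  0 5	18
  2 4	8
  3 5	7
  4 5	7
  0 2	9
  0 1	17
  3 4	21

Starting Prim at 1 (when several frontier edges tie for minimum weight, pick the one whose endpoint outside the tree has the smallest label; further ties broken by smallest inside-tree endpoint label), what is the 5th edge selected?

Prim, starting at 1.
Step 1: frontier [1 5 5, 0 1 17, 1 4 17] → take 1 5 (5); add 5.
Step 2: frontier [0 1 17, 1 4 17, 3 5 7, 4 5 7, 0 5 18] → take 3 5 (7); add 3.
Step 3: frontier [0 1 17, 1 4 17, 3 4 21, 4 5 7, 0 5 18] → take 4 5 (7); add 4.
Step 4: frontier [0 1 17, 2 4 8, 0 5 18] → take 2 4 (8); add 2.
Step 5: frontier [0 1 17, 0 2 9, 0 5 18] → take 0 2 (9); add 0.
The 5th edge added is 0 2.

0-2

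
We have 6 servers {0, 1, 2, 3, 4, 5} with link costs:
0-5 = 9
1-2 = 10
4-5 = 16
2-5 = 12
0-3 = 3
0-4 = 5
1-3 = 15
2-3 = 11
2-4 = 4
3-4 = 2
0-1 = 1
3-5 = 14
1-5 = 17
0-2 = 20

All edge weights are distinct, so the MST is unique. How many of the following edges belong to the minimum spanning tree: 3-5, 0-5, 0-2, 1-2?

Kruskal's algorithm — process edges by increasing weight (ties by edge label):
0-1 (1): add — endpoints in different components.
3-4 (2): add — endpoints in different components.
0-3 (3): add — endpoints in different components.
2-4 (4): add — endpoints in different components.
0-4 (5): skip — 0 and 4 already connected.
0-5 (9): add — endpoints in different components.
MST edge set: {0-1, 3-4, 0-3, 2-4, 0-5}.
Of the listed edges, {0-5} are in the MST → 1.

1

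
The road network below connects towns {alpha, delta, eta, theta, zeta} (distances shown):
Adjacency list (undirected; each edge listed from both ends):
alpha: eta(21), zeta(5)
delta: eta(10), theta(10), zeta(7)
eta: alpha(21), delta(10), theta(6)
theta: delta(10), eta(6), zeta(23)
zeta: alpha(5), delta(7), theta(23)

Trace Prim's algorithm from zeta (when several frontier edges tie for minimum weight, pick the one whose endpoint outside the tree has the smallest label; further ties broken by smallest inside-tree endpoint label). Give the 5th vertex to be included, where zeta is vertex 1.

theta

Prim, starting at zeta.
Step 1: frontier [alpha zeta 5, delta zeta 7, theta zeta 23] → take alpha zeta (5); add alpha.
Step 2: frontier [alpha eta 21, delta zeta 7, theta zeta 23] → take delta zeta (7); add delta.
Step 3: frontier [alpha eta 21, delta eta 10, delta theta 10, theta zeta 23] → take delta eta (10); add eta.
Step 4: frontier [delta theta 10, eta theta 6, theta zeta 23] → take eta theta (6); add theta.
Vertex order: zeta, alpha, delta, eta, theta. The 5th vertex is theta.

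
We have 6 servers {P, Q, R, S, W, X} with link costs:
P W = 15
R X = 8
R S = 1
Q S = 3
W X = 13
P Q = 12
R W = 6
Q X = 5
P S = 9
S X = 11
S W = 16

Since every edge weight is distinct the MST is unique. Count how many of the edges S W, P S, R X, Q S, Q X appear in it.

3

Sort edges by weight, then run Kruskal:
R S (1): add. Components now {R,S} {Q} {P} {W} {X}
Q S (3): add. Components now {Q,R,S} {P} {W} {X}
Q X (5): add. Components now {Q,R,S,X} {P} {W}
R W (6): add. Components now {Q,R,S,W,X} {P}
R X (8): skip — R and X already connected.
P S (9): add. Components now {P,Q,R,S,W,X}
MST edge set: {R S, Q S, Q X, R W, P S}.
Of the listed edges, {P S, Q S, Q X} are in the MST → 3.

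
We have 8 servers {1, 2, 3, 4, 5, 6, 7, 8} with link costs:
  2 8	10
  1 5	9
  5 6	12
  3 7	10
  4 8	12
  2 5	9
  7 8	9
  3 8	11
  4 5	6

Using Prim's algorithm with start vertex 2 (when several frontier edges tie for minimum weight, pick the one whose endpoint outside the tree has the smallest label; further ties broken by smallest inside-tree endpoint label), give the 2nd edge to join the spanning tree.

4-5

Prim, starting at 2.
Step 1: frontier [2 5 9, 2 8 10] → take 2 5 (9); add 5.
Step 2: frontier [2 8 10, 4 5 6, 1 5 9, 5 6 12] → take 4 5 (6); add 4.
Step 3: frontier [2 8 10, 4 8 12, 1 5 9, 5 6 12] → take 1 5 (9); add 1.
Step 4: frontier [2 8 10, 4 8 12, 5 6 12] → take 2 8 (10); add 8.
Step 5: frontier [5 6 12, 7 8 9, 3 8 11] → take 7 8 (9); add 7.
Step 6: frontier [5 6 12, 3 7 10, 3 8 11] → take 3 7 (10); add 3.
Step 7: frontier [5 6 12] → take 5 6 (12); add 6.
The 2nd edge added is 4 5.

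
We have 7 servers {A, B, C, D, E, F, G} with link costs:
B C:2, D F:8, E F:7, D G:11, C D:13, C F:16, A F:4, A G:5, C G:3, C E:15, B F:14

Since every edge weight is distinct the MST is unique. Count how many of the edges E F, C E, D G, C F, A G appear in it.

Kruskal: consider edges lightest-first.
B C (2): add. Components now {A} {B,C} {D} {E} {F} {G}
C G (3): add. Components now {A} {B,C,G} {D} {E} {F}
A F (4): add. Components now {A,F} {B,C,G} {D} {E}
A G (5): add. Components now {A,B,C,F,G} {D} {E}
E F (7): add. Components now {A,B,C,E,F,G} {D}
D F (8): add. Components now {A,B,C,D,E,F,G}
MST edge set: {B C, C G, A F, A G, E F, D F}.
Of the listed edges, {E F, A G} are in the MST → 2.

2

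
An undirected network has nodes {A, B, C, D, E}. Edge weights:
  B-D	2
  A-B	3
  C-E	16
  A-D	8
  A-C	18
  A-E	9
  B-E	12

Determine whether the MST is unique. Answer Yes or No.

Kruskal: consider edges lightest-first.
B-D (2): add. Components now {A} {B,D} {C} {E}
A-B (3): add. Components now {A,B,D} {C} {E}
A-D (8): skip — A and D already connected.
A-E (9): add. Components now {A,B,D,E} {C}
B-E (12): skip — B and E already connected.
C-E (16): add. Components now {A,B,C,D,E}
Every non-tree edge has weight strictly greater than the heaviest edge on the tree path between its endpoints, so the MST is unique.

Yes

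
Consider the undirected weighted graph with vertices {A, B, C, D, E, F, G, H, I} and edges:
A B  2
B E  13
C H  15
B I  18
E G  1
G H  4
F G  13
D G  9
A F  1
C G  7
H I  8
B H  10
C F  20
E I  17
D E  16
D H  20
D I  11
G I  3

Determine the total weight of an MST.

Kruskal: consider edges lightest-first.
A F (1): add — endpoints in different components.
E G (1): add — endpoints in different components.
A B (2): add — endpoints in different components.
G I (3): add — endpoints in different components.
G H (4): add — endpoints in different components.
C G (7): add — endpoints in different components.
H I (8): skip — H and I already connected.
D G (9): add — endpoints in different components.
B H (10): add — endpoints in different components.
MST edges: A F, E G, A B, G I, G H, C G, D G, B H; total weight 1+1+2+3+4+7+9+10 = 37.

37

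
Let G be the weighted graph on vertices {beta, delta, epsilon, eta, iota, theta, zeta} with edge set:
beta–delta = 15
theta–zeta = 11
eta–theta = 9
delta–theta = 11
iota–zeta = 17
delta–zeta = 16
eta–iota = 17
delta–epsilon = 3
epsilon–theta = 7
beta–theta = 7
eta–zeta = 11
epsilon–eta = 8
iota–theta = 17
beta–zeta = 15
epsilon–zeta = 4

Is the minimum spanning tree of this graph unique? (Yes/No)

Kruskal's algorithm — process edges by increasing weight (ties by edge label):
delta–epsilon (3): add. Components now {eta} {theta} {iota} {delta,epsilon} {zeta} {beta}
epsilon–zeta (4): add. Components now {eta} {theta} {iota} {delta,epsilon,zeta} {beta}
beta–theta (7): add. Components now {eta} {beta,theta} {iota} {delta,epsilon,zeta}
epsilon–theta (7): add. Components now {eta} {beta,delta,epsilon,theta,zeta} {iota}
epsilon–eta (8): add. Components now {beta,delta,epsilon,eta,theta,zeta} {iota}
eta–theta (9): skip — eta and theta already connected.
delta–theta (11): skip — theta and delta already connected.
eta–zeta (11): skip — eta and zeta already connected.
theta–zeta (11): skip — theta and zeta already connected.
beta–delta (15): skip — delta and beta already connected.
beta–zeta (15): skip — zeta and beta already connected.
delta–zeta (16): skip — delta and zeta already connected.
eta–iota (17): add. Components now {beta,delta,epsilon,eta,iota,theta,zeta}
Non-tree edge iota–zeta has weight 17, equal to the heaviest edge on its tree cycle — swapping gives another MST of the same weight. Not unique.

No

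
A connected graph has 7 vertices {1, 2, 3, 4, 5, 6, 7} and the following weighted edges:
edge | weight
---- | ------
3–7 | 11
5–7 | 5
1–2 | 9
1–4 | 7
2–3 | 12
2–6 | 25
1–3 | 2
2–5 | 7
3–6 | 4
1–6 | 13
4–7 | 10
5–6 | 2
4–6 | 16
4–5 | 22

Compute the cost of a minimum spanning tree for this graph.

27

Kruskal: consider edges lightest-first.
1–3 (2): add. Components now {1,3} {2} {4} {5} {6} {7}
5–6 (2): add. Components now {1,3} {2} {4} {5,6} {7}
3–6 (4): add. Components now {1,3,5,6} {2} {4} {7}
5–7 (5): add. Components now {1,3,5,6,7} {2} {4}
1–4 (7): add. Components now {1,3,4,5,6,7} {2}
2–5 (7): add. Components now {1,2,3,4,5,6,7}
MST edges: 1–3, 5–6, 3–6, 5–7, 1–4, 2–5; total weight 2+2+4+5+7+7 = 27.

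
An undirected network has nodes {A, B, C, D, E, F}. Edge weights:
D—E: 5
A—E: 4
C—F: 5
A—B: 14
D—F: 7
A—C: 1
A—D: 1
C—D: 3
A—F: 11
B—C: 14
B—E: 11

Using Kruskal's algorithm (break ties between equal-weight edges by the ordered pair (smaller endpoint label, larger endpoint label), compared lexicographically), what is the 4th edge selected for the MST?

Kruskal: consider edges lightest-first.
A—C (1): add. Components now {A,C} {B} {D} {E} {F}
A—D (1): add. Components now {A,C,D} {B} {E} {F}
C—D (3): skip — C and D already connected.
A—E (4): add. Components now {A,C,D,E} {B} {F}
C—F (5): add. Components now {A,C,D,E,F} {B}
D—E (5): skip — D and E already connected.
D—F (7): skip — D and F already connected.
A—F (11): skip — A and F already connected.
B—E (11): add. Components now {A,B,C,D,E,F}
The 4th edge added is C—F.

C-F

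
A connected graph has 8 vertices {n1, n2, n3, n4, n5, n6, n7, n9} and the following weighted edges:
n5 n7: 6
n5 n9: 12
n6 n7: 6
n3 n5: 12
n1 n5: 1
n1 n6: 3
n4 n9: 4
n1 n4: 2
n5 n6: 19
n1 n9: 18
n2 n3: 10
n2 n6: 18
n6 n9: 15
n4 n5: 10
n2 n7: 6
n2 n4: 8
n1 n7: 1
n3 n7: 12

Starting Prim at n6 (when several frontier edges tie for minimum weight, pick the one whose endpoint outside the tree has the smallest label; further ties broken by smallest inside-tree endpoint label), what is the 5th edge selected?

n4-n9

Prim, starting at n6.
Step 1: cheapest edge leaving the tree is n1 n6 (3); add n1.
Step 2: cheapest edge leaving the tree is n1 n5 (1); add n5.
Step 3: cheapest edge leaving the tree is n1 n7 (1); add n7.
Step 4: cheapest edge leaving the tree is n1 n4 (2); add n4.
Step 5: cheapest edge leaving the tree is n4 n9 (4); add n9.
Step 6: cheapest edge leaving the tree is n2 n7 (6); add n2.
Step 7: cheapest edge leaving the tree is n2 n3 (10); add n3.
The 5th edge added is n4 n9.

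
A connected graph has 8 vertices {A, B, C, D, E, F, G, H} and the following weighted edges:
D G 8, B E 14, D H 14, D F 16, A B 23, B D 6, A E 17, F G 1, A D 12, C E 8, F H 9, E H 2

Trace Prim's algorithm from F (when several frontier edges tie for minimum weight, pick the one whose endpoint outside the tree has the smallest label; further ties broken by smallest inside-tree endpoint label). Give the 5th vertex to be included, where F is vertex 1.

H

Prim's algorithm from F:
Step 1: cheapest edge leaving the tree is F G (1); add G.
Step 2: cheapest edge leaving the tree is D G (8); add D.
Step 3: cheapest edge leaving the tree is B D (6); add B.
Step 4: cheapest edge leaving the tree is F H (9); add H.
Step 5: cheapest edge leaving the tree is E H (2); add E.
Step 6: cheapest edge leaving the tree is C E (8); add C.
Step 7: cheapest edge leaving the tree is A D (12); add A.
Vertex order: F, G, D, B, H, E, C, A. The 5th vertex is H.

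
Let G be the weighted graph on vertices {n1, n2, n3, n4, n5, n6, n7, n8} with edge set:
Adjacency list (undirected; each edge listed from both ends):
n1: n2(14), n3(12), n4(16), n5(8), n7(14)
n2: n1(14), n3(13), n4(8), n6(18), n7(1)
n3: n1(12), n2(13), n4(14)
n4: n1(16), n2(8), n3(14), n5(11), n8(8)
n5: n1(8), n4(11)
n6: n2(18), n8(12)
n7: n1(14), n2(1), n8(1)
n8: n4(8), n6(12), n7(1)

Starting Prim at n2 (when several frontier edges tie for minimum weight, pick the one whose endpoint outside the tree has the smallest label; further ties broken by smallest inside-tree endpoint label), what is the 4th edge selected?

Prim's algorithm from n2:
Step 1: cheapest edge leaving the tree is n2—n7 (1); add n7.
Step 2: cheapest edge leaving the tree is n7—n8 (1); add n8.
Step 3: cheapest edge leaving the tree is n2—n4 (8); add n4.
Step 4: cheapest edge leaving the tree is n4—n5 (11); add n5.
Step 5: cheapest edge leaving the tree is n1—n5 (8); add n1.
Step 6: cheapest edge leaving the tree is n1—n3 (12); add n3.
Step 7: cheapest edge leaving the tree is n6—n8 (12); add n6.
The 4th edge added is n4—n5.

n4-n5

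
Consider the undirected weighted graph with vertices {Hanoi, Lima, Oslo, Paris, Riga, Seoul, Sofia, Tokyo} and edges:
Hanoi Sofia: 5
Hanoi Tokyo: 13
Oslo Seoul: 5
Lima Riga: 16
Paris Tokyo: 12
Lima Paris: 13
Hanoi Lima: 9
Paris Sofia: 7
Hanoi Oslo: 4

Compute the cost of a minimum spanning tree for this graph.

Kruskal: consider edges lightest-first.
Hanoi Oslo (4): add — endpoints in different components.
Hanoi Sofia (5): add — endpoints in different components.
Oslo Seoul (5): add — endpoints in different components.
Paris Sofia (7): add — endpoints in different components.
Hanoi Lima (9): add — endpoints in different components.
Paris Tokyo (12): add — endpoints in different components.
Hanoi Tokyo (13): skip — Tokyo and Hanoi already connected.
Lima Paris (13): skip — Paris and Lima already connected.
Lima Riga (16): add — endpoints in different components.
MST edges: Hanoi Oslo, Hanoi Sofia, Oslo Seoul, Paris Sofia, Hanoi Lima, Paris Tokyo, Lima Riga; total weight 4+5+5+7+9+12+16 = 58.

58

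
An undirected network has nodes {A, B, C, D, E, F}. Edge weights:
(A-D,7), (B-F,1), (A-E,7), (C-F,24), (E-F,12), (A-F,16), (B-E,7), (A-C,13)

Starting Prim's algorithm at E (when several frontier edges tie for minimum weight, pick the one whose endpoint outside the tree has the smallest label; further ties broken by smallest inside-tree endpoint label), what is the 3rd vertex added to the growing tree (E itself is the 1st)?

Grow the tree from E using Prim:
Step 1: cheapest edge leaving the tree is A-E (7); add A.
Step 2: cheapest edge leaving the tree is B-E (7); add B.
Step 3: cheapest edge leaving the tree is B-F (1); add F.
Step 4: cheapest edge leaving the tree is A-D (7); add D.
Step 5: cheapest edge leaving the tree is A-C (13); add C.
Vertex order: E, A, B, F, D, C. The 3rd vertex is B.

B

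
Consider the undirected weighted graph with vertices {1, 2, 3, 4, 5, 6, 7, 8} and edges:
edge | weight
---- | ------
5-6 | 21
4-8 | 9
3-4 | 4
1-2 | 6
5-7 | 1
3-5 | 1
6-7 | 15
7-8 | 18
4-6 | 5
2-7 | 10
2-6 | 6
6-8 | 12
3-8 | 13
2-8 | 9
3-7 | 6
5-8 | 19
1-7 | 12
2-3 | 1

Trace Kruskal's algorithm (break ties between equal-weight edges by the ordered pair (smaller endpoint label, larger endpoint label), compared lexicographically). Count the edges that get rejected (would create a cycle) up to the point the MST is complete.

Kruskal: consider edges lightest-first.
2-3 (1): add — endpoints in different components.
3-5 (1): add — endpoints in different components.
5-7 (1): add — endpoints in different components.
3-4 (4): add — endpoints in different components.
4-6 (5): add — endpoints in different components.
1-2 (6): add — endpoints in different components.
2-6 (6): skip — 2 and 6 already connected.
3-7 (6): skip — 3 and 7 already connected.
2-8 (9): add — endpoints in different components.
Edges rejected before the tree was complete: 2.

2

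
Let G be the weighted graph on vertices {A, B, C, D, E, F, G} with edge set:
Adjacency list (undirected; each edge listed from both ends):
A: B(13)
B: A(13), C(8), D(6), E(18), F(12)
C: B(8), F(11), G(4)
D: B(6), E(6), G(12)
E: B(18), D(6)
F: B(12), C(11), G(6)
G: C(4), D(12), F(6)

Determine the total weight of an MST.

Grow the tree from C using Prim:
Step 1: frontier [C–G 4, B–C 8, C–F 11] → take C–G (4); add G.
Step 2: frontier [B–C 8, C–F 11, F–G 6, D–G 12] → take F–G (6); add F.
Step 3: frontier [B–C 8, B–F 12, D–G 12] → take B–C (8); add B.
Step 4: frontier [B–D 6, A–B 13, B–E 18, D–G 12] → take B–D (6); add D.
Step 5: frontier [A–B 13, B–E 18, D–E 6] → take D–E (6); add E.
Step 6: frontier [A–B 13] → take A–B (13); add A.
MST edges: C–G, F–G, B–C, B–D, D–E, A–B; total weight 4+6+8+6+6+13 = 43.

43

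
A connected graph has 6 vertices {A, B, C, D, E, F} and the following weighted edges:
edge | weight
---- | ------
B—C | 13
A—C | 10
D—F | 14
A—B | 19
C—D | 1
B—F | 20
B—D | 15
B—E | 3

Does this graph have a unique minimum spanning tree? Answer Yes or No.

Sort edges by weight, then run Kruskal:
C—D (1): add. Components now {A} {B} {C,D} {E} {F}
B—E (3): add. Components now {A} {B,E} {C,D} {F}
A—C (10): add. Components now {A,C,D} {B,E} {F}
B—C (13): add. Components now {A,B,C,D,E} {F}
D—F (14): add. Components now {A,B,C,D,E,F}
Every non-tree edge has weight strictly greater than the heaviest edge on the tree path between its endpoints, so the MST is unique.

Yes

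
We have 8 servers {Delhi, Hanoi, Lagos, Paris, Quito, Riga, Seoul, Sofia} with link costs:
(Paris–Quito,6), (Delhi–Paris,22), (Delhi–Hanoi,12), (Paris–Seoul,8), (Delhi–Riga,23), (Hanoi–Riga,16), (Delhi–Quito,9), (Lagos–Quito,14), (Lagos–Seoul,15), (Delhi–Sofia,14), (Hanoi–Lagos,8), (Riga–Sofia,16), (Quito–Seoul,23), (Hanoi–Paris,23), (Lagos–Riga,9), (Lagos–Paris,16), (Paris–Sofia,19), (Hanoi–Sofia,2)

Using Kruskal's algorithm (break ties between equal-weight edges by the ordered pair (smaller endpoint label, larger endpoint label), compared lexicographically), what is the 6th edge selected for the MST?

Lagos-Riga

Sort edges by weight, then run Kruskal:
Hanoi–Sofia (2): add — endpoints in different components.
Paris–Quito (6): add — endpoints in different components.
Hanoi–Lagos (8): add — endpoints in different components.
Paris–Seoul (8): add — endpoints in different components.
Delhi–Quito (9): add — endpoints in different components.
Lagos–Riga (9): add — endpoints in different components.
Delhi–Hanoi (12): add — endpoints in different components.
The 6th edge added is Lagos–Riga.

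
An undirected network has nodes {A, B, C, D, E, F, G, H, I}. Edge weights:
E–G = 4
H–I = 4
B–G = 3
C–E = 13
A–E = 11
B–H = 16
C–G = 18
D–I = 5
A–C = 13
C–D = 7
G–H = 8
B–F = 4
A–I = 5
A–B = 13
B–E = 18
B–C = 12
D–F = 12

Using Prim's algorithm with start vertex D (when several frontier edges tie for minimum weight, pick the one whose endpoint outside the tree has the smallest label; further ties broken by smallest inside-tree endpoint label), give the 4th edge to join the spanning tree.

Prim's algorithm from D:
Step 1: cheapest edge leaving the tree is D–I (5); add I.
Step 2: cheapest edge leaving the tree is H–I (4); add H.
Step 3: cheapest edge leaving the tree is A–I (5); add A.
Step 4: cheapest edge leaving the tree is C–D (7); add C.
Step 5: cheapest edge leaving the tree is G–H (8); add G.
Step 6: cheapest edge leaving the tree is B–G (3); add B.
Step 7: cheapest edge leaving the tree is E–G (4); add E.
Step 8: cheapest edge leaving the tree is B–F (4); add F.
The 4th edge added is C–D.

C-D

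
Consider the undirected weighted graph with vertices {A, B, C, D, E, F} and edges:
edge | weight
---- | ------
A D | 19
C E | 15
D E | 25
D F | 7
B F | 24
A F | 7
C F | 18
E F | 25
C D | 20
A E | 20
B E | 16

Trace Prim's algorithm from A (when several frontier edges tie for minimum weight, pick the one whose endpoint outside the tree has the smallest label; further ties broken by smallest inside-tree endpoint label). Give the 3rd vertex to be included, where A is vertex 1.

D

Prim's algorithm from A:
Step 1: cheapest edge leaving the tree is A F (7); add F.
Step 2: cheapest edge leaving the tree is D F (7); add D.
Step 3: cheapest edge leaving the tree is C F (18); add C.
Step 4: cheapest edge leaving the tree is C E (15); add E.
Step 5: cheapest edge leaving the tree is B E (16); add B.
Vertex order: A, F, D, C, E, B. The 3rd vertex is D.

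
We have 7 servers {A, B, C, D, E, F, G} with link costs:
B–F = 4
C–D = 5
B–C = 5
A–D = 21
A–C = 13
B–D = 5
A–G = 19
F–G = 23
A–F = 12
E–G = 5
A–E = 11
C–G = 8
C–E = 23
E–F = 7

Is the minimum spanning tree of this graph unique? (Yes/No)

No

Kruskal: consider edges lightest-first.
B–F (4): add — endpoints in different components.
B–C (5): add — endpoints in different components.
B–D (5): add — endpoints in different components.
C–D (5): skip — C and D already connected.
E–G (5): add — endpoints in different components.
E–F (7): add — endpoints in different components.
C–G (8): skip — C and G already connected.
A–E (11): add — endpoints in different components.
Non-tree edge C–D has weight 5, equal to the heaviest edge on its tree cycle — swapping gives another MST of the same weight. Not unique.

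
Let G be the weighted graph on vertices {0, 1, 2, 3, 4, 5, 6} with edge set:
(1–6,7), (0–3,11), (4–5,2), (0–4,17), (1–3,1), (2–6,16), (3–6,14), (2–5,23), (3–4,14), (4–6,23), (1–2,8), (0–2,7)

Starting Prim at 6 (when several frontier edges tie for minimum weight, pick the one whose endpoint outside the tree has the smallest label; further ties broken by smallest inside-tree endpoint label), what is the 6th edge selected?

4-5

Prim, starting at 6.
Step 1: cheapest edge leaving the tree is 1–6 (7); add 1.
Step 2: cheapest edge leaving the tree is 1–3 (1); add 3.
Step 3: cheapest edge leaving the tree is 1–2 (8); add 2.
Step 4: cheapest edge leaving the tree is 0–2 (7); add 0.
Step 5: cheapest edge leaving the tree is 3–4 (14); add 4.
Step 6: cheapest edge leaving the tree is 4–5 (2); add 5.
The 6th edge added is 4–5.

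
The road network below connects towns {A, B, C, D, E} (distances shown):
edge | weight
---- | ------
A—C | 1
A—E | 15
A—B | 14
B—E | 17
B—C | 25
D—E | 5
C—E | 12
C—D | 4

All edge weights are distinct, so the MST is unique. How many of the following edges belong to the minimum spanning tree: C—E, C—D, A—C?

Kruskal: consider edges lightest-first.
A—C (1): add — endpoints in different components.
C—D (4): add — endpoints in different components.
D—E (5): add — endpoints in different components.
C—E (12): skip — C and E already connected.
A—B (14): add — endpoints in different components.
MST edge set: {A—C, C—D, D—E, A—B}.
Of the listed edges, {C—D, A—C} are in the MST → 2.

2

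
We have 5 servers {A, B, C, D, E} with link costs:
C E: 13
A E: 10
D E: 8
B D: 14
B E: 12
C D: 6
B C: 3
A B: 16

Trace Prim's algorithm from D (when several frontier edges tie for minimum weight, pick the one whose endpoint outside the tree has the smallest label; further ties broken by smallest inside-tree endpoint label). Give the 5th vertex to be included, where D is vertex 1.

Grow the tree from D using Prim:
Step 1: frontier [C D 6, D E 8, B D 14] → take C D (6); add C.
Step 2: frontier [B C 3, C E 13, D E 8, B D 14] → take B C (3); add B.
Step 3: frontier [B E 12, A B 16, C E 13, D E 8] → take D E (8); add E.
Step 4: frontier [A B 16, A E 10] → take A E (10); add A.
Vertex order: D, C, B, E, A. The 5th vertex is A.

A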